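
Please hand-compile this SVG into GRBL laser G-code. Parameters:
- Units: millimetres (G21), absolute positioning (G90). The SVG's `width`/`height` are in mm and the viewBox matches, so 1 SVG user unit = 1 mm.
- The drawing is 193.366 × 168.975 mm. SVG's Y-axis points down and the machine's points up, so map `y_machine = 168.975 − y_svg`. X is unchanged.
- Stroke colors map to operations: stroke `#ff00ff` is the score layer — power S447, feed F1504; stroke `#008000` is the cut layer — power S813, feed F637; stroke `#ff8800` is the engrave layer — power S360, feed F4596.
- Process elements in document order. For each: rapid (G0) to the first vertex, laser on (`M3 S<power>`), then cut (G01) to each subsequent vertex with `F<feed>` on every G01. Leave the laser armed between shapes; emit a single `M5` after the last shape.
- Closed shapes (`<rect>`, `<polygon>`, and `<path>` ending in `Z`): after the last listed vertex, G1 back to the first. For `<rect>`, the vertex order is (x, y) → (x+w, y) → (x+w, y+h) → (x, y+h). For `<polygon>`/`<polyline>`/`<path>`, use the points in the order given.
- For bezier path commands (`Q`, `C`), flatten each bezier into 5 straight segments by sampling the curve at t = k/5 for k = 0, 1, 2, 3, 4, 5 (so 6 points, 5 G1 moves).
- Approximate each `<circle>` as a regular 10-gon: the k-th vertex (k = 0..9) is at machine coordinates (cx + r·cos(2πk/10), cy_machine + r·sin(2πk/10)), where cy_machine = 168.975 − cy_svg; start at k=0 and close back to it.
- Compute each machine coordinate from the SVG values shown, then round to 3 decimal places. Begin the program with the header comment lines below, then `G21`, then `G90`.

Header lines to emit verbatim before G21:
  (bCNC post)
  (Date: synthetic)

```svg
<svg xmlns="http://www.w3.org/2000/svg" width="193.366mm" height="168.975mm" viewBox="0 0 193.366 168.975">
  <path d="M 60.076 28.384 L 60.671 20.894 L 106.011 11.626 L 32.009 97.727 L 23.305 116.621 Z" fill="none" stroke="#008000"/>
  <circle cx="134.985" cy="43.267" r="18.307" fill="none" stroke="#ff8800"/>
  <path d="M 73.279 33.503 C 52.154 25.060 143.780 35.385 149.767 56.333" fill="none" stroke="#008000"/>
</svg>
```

Since the viewBox matches the mm dimensions, user units are millimetres directly. The only transform is the Y-flip y_m = 168.975 − y_svg.

Shape 1 is a closed polygon drawn with `<path>`. Its stroke #008000 means cut at S813, F637. After flipping Y the toolpath is (60.076,140.591) → (60.671,148.081) → (106.011,157.349) → (32.009,71.248) → (23.305,52.354) → (60.076,140.591), returning to the start.

Shape 2 is a circle drawn with `<circle>`. Its stroke #ff8800 means engrave at S360, F4596. After flipping Y the toolpath is (153.292,125.708) → (149.796,136.469) → (140.642,143.119) → (129.328,143.119) → (120.174,136.469) → (116.678,125.708) → (120.174,114.947) → (129.328,108.297) → (140.642,108.297) → (149.796,114.947) → (153.292,125.708), returning to the start.

Shape 3 is a cubic bezier drawn with `<path>`. Its stroke #008000 means cut at S813, F637. After flipping Y the toolpath is (73.279,135.472) → (72.547,138.351) → (89.353,137.116) → (114.173,132.159) → (137.485,123.871) → (149.767,112.642).

(bCNC post)
(Date: synthetic)
G21
G90
G0 X60.076 Y140.591
M3 S813
G01 X60.671 Y148.081 F637
G01 X106.011 Y157.349 F637
G01 X32.009 Y71.248 F637
G01 X23.305 Y52.354 F637
G01 X60.076 Y140.591 F637
G0 X153.292 Y125.708
M3 S360
G01 X149.796 Y136.469 F4596
G01 X140.642 Y143.119 F4596
G01 X129.328 Y143.119 F4596
G01 X120.174 Y136.469 F4596
G01 X116.678 Y125.708 F4596
G01 X120.174 Y114.947 F4596
G01 X129.328 Y108.297 F4596
G01 X140.642 Y108.297 F4596
G01 X149.796 Y114.947 F4596
G01 X153.292 Y125.708 F4596
G0 X73.279 Y135.472
M3 S813
G01 X72.547 Y138.351 F637
G01 X89.353 Y137.116 F637
G01 X114.173 Y132.159 F637
G01 X137.485 Y123.871 F637
G01 X149.767 Y112.642 F637
M5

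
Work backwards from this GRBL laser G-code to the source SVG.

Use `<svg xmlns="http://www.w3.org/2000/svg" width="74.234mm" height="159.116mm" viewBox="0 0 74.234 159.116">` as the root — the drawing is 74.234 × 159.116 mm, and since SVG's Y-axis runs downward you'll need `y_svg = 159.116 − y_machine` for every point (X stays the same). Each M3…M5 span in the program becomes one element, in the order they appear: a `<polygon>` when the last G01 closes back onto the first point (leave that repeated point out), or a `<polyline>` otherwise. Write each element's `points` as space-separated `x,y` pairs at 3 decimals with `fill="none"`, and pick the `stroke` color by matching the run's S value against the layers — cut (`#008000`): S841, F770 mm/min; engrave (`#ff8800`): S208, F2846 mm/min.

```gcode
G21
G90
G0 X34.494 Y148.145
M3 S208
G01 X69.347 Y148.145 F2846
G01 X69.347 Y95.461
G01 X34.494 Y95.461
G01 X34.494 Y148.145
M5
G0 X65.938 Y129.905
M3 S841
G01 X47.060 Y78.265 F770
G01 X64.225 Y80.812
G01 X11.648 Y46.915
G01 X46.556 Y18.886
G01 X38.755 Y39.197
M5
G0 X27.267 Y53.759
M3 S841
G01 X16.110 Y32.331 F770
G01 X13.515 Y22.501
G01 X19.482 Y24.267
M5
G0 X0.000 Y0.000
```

Each laser-on run becomes one SVG element. Flip Y back into SVG space with y_svg = 159.116 − y_machine.

Run 1: S208 ⇒ engrave layer `#ff8800`. The run returns to its start, so emit a `<polygon>` with points (Y-flipped): 34.494,10.971 69.347,10.971 69.347,63.655 34.494,63.655.

Run 2: S841 ⇒ cut layer `#008000`. The run is open, so emit a `<polyline>` with points (Y-flipped): 65.938,29.211 47.060,80.851 64.225,78.304 11.648,112.201 46.556,140.230 38.755,119.919.

Run 3: S841 ⇒ cut layer `#008000`. The run is open, so emit a `<polyline>` with points (Y-flipped): 27.267,105.357 16.110,126.785 13.515,136.615 19.482,134.849.

<svg xmlns="http://www.w3.org/2000/svg" width="74.234mm" height="159.116mm" viewBox="0 0 74.234 159.116">
  <polygon points="34.494,10.971 69.347,10.971 69.347,63.655 34.494,63.655" fill="none" stroke="#ff8800"/>
  <polyline points="65.938,29.211 47.060,80.851 64.225,78.304 11.648,112.201 46.556,140.230 38.755,119.919" fill="none" stroke="#008000"/>
  <polyline points="27.267,105.357 16.110,126.785 13.515,136.615 19.482,134.849" fill="none" stroke="#008000"/>
</svg>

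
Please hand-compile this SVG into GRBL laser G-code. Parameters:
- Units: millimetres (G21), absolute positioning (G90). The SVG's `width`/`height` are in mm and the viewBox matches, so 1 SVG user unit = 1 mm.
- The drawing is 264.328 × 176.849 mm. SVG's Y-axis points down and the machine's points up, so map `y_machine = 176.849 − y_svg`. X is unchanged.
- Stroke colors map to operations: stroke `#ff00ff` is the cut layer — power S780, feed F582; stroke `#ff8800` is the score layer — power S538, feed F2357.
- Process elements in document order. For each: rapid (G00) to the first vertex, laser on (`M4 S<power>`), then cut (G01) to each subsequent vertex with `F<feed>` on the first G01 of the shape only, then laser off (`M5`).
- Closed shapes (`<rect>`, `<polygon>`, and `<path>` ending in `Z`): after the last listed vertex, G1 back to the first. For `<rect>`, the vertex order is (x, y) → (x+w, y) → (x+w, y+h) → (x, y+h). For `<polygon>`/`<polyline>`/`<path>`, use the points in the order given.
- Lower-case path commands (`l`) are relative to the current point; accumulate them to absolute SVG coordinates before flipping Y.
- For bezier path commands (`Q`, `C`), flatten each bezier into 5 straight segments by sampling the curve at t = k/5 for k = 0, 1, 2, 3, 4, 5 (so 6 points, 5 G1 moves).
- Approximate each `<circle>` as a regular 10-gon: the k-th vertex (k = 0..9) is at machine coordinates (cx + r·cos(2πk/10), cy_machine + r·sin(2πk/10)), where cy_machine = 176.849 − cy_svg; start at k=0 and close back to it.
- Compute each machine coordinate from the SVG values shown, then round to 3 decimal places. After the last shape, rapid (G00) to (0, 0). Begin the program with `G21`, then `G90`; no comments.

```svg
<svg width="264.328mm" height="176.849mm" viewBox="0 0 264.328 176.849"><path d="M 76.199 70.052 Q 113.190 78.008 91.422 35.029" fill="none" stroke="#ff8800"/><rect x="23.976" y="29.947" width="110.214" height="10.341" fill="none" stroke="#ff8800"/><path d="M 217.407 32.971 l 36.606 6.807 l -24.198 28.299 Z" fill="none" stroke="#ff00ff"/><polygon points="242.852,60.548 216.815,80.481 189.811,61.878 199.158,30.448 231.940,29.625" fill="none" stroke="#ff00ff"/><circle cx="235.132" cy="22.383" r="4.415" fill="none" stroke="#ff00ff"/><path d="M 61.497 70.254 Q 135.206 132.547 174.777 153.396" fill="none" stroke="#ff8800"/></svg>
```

G21
G90
G00 X76.199 Y106.797
M4 S538
G01 X88.645 Y105.652 F2357
G01 X96.390 Y108.582
G01 X99.435 Y115.586
G01 X97.779 Y126.666
G01 X91.422 Y141.820
M5
G00 X23.976 Y146.902
M4 S538
G01 X134.190 Y146.902 F2357
G01 X134.190 Y136.561
G01 X23.976 Y136.561
G01 X23.976 Y146.902
M5
G00 X217.407 Y143.878
M4 S780
G01 X254.013 Y137.071 F582
G01 X229.815 Y108.772
G01 X217.407 Y143.878
M5
G00 X242.852 Y116.301
M4 S780
G01 X216.815 Y96.368 F582
G01 X189.811 Y114.971
G01 X199.158 Y146.401
G01 X231.940 Y147.224
G01 X242.852 Y116.301
M5
G00 X239.547 Y154.466
M4 S780
G01 X238.704 Y157.061 F582
G01 X236.496 Y158.665
G01 X233.768 Y158.665
G01 X231.560 Y157.061
G01 X230.717 Y154.466
G01 X231.560 Y151.871
G01 X233.768 Y150.267
G01 X236.496 Y150.267
G01 X238.704 Y151.871
G01 X239.547 Y154.466
M5
G00 X61.497 Y106.595
M4 S538
G01 X89.615 Y83.336 F2357
G01 X115.002 Y63.392
G01 X137.658 Y46.763
G01 X157.583 Y33.450
G01 X174.777 Y23.453
M5
G00 X0.000 Y0.000

1 u = 1 mm; y_m = 176.849 − y.

[1] `<path>` quadratic bezier, #ff8800→score S538 F2357: (76.199,106.797) → (88.645,105.652) → (96.390,108.582) → (99.435,115.586) → (97.779,126.666) → (91.422,141.820)

[2] `<rect>` rectangle, #ff8800→score S538 F2357: (23.976,146.902) → (134.190,146.902) → (134.190,136.561) → (23.976,136.561) → (23.976,146.902) (closed)

[3] `<path>` regular polygon, #ff00ff→cut S780 F582: (217.407,143.878) → (254.013,137.071) → (229.815,108.772) → (217.407,143.878) (closed)

[4] `<polygon>` regular polygon, #ff00ff→cut S780 F582: (242.852,116.301) → (216.815,96.368) → (189.811,114.971) → (199.158,146.401) → (231.940,147.224) → (242.852,116.301) (closed)

[5] `<circle>` circle, #ff00ff→cut S780 F582: (239.547,154.466) → (238.704,157.061) → (236.496,158.665) → (233.768,158.665) → (231.560,157.061) → (230.717,154.466) → (231.560,151.871) → (233.768,150.267) → (236.496,150.267) → (238.704,151.871) → (239.547,154.466) (closed)

[6] `<path>` quadratic bezier, #ff8800→score S538 F2357: (61.497,106.595) → (89.615,83.336) → (115.002,63.392) → (137.658,46.763) → (157.583,33.450) → (174.777,23.453)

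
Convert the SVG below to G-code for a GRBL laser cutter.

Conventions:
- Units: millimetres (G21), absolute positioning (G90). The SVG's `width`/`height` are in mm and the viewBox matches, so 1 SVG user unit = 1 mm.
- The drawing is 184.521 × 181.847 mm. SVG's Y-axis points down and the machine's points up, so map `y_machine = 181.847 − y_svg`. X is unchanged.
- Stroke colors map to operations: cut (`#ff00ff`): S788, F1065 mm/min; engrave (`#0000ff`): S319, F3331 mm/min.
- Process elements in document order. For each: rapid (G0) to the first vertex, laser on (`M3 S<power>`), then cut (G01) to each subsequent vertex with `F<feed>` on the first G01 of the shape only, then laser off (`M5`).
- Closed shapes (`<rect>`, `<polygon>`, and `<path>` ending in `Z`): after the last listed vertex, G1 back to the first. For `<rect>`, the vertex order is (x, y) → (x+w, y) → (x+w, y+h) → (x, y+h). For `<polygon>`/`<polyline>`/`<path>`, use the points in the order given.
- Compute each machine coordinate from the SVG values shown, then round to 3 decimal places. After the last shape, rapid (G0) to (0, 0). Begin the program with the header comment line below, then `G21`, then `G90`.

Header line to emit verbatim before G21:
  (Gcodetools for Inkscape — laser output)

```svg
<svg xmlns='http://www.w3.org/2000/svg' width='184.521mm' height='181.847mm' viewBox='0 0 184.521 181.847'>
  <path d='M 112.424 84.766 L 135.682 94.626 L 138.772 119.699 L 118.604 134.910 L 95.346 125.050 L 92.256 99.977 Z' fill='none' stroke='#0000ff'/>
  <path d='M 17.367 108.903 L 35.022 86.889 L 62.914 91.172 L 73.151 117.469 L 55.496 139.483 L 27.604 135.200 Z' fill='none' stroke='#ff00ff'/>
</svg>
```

1 u = 1 mm; y_m = 181.847 − y.

[1] `<path>` regular polygon, #0000ff→engrave S319 F3331: (112.424,97.081) → (135.682,87.221) → (138.772,62.148) → (118.604,46.937) → (95.346,56.797) → (92.256,81.870) → (112.424,97.081) (closed)

[2] `<path>` regular polygon, #ff00ff→cut S788 F1065: (17.367,72.944) → (35.022,94.958) → (62.914,90.675) → (73.151,64.378) → (55.496,42.364) → (27.604,46.647) → (17.367,72.944) (closed)

(Gcodetools for Inkscape — laser output)
G21
G90
G0 X112.424 Y97.081
M3 S319
G01 X135.682 Y87.221 F3331
G01 X138.772 Y62.148
G01 X118.604 Y46.937
G01 X95.346 Y56.797
G01 X92.256 Y81.870
G01 X112.424 Y97.081
M5
G0 X17.367 Y72.944
M3 S788
G01 X35.022 Y94.958 F1065
G01 X62.914 Y90.675
G01 X73.151 Y64.378
G01 X55.496 Y42.364
G01 X27.604 Y46.647
G01 X17.367 Y72.944
M5
G0 X0.000 Y0.000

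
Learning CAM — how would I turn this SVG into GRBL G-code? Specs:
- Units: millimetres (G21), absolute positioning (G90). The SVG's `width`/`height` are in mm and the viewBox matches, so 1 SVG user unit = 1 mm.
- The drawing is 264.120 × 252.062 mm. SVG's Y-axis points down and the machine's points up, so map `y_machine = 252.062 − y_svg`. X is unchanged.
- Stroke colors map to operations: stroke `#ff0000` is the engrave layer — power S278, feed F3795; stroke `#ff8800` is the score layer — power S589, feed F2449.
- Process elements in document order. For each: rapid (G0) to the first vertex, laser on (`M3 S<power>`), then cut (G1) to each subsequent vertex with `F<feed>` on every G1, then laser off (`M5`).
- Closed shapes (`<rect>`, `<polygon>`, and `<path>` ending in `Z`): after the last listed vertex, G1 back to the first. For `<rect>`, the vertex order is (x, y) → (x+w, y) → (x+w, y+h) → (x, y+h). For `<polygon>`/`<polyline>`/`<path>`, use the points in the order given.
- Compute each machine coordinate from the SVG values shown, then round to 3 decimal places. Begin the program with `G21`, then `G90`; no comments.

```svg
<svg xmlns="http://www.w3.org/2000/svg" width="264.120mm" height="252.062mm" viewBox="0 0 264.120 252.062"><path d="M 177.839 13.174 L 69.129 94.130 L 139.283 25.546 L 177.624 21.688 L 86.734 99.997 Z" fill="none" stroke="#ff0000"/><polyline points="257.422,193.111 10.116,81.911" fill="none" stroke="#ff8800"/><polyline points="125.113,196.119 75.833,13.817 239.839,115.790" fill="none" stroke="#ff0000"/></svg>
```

G21
G90
G0 X177.839 Y238.888
M3 S278
G1 X69.129 Y157.932 F3795
G1 X139.283 Y226.516 F3795
G1 X177.624 Y230.374 F3795
G1 X86.734 Y152.065 F3795
G1 X177.839 Y238.888 F3795
M5
G0 X257.422 Y58.951
M3 S589
G1 X10.116 Y170.151 F2449
M5
G0 X125.113 Y55.943
M3 S278
G1 X75.833 Y238.245 F3795
G1 X239.839 Y136.272 F3795
M5

viewBox `0 0 264.120 252.062` with mm width/height → 1 unit = 1 mm. Flip: y_m = 252.062 − y_svg.

**Shape 1** — `<path>` closed polygon, stroke `#ff0000` → engrave (S278, F3795). Machine vertices: (177.839,238.888) → (69.129,157.932) → (139.283,226.516) → (177.624,230.374) → (86.734,152.065) → (177.839,238.888). Closed: final G1 returns to the first vertex.

**Shape 2** — `<polyline>` line segment, stroke `#ff8800` → score (S589, F2449). Machine vertices: (257.422,58.951) → (10.116,170.151). Open path.

**Shape 3** — `<polyline>` open polyline, stroke `#ff0000` → engrave (S278, F3795). Machine vertices: (125.113,55.943) → (75.833,238.245) → (239.839,136.272). Open path.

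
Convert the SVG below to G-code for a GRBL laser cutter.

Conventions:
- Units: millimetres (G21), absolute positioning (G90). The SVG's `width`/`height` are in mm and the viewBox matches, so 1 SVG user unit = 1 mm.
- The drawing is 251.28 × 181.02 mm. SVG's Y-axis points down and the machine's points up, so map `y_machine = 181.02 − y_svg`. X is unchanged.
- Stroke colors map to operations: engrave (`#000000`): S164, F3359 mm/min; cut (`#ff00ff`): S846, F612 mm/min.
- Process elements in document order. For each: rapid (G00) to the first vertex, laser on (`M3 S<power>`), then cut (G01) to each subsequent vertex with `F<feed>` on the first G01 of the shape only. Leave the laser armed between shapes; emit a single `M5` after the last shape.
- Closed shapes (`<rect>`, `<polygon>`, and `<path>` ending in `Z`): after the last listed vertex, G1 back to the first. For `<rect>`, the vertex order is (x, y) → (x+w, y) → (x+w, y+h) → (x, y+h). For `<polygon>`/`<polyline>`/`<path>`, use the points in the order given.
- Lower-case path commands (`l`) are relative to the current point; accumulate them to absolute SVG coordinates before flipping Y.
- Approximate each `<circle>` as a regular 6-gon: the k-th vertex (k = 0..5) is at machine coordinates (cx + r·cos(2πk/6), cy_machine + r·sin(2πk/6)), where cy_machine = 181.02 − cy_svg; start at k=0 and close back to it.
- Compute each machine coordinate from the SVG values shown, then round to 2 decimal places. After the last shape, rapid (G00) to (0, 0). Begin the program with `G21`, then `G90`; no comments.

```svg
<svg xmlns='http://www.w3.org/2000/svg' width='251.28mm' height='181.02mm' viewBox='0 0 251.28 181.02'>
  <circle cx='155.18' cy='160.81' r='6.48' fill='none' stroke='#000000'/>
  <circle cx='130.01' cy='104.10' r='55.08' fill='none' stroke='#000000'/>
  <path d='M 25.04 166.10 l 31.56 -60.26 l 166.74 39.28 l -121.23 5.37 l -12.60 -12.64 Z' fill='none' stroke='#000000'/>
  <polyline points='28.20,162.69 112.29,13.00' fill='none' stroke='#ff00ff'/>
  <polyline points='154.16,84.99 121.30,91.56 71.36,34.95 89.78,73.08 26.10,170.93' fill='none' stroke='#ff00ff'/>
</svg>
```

G21
G90
G00 X161.66 Y20.21
M3 S164
G01 X158.42 Y25.82 F3359
G01 X151.94 Y25.82
G01 X148.70 Y20.21
G01 X151.94 Y14.60
G01 X158.42 Y14.60
G01 X161.66 Y20.21
G00 X185.09 Y76.92
M3 S164
G01 X157.55 Y124.62 F3359
G01 X102.47 Y124.62
G01 X74.93 Y76.92
G01 X102.47 Y29.22
G01 X157.55 Y29.22
G01 X185.09 Y76.92
G00 X25.04 Y14.92
M3 S164
G01 X56.60 Y75.18 F3359
G01 X223.34 Y35.90
G01 X102.11 Y30.53
G01 X89.51 Y43.17
G01 X25.04 Y14.92
G00 X28.20 Y18.33
M3 S846
G01 X112.29 Y168.02 F612
G00 X154.16 Y96.03
M3 S846
G01 X121.30 Y89.46 F612
G01 X71.36 Y146.07
G01 X89.78 Y107.94
G01 X26.10 Y10.09
M5
G00 X0.00 Y0.00

Since the viewBox matches the mm dimensions, user units are millimetres directly. The only transform is the Y-flip y_m = 181.02 − y_svg.

Shape 1 is a circle drawn with `<circle>`. Its stroke #000000 means engrave at S164, F3359. After flipping Y the toolpath is (161.66,20.21) → (158.42,25.82) → (151.94,25.82) → (148.70,20.21) → (151.94,14.60) → (158.42,14.60) → (161.66,20.21), returning to the start.

Shape 2 is a circle drawn with `<circle>`. Its stroke #000000 means engrave at S164, F3359. After flipping Y the toolpath is (185.09,76.92) → (157.55,124.62) → (102.47,124.62) → (74.93,76.92) → (102.47,29.22) → (157.55,29.22) → (185.09,76.92), returning to the start.

Shape 3 is a closed polygon drawn with `<path>`. Its stroke #000000 means engrave at S164, F3359. After flipping Y the toolpath is (25.04,14.92) → (56.60,75.18) → (223.34,35.90) → (102.11,30.53) → (89.51,43.17) → (25.04,14.92), returning to the start.

Shape 4 is a line segment drawn with `<polyline>`. Its stroke #ff00ff means cut at S846, F612. After flipping Y the toolpath is (28.20,18.33) → (112.29,168.02).

Shape 5 is a open polyline drawn with `<polyline>`. Its stroke #ff00ff means cut at S846, F612. After flipping Y the toolpath is (154.16,96.03) → (121.30,89.46) → (71.36,146.07) → (89.78,107.94) → (26.10,10.09).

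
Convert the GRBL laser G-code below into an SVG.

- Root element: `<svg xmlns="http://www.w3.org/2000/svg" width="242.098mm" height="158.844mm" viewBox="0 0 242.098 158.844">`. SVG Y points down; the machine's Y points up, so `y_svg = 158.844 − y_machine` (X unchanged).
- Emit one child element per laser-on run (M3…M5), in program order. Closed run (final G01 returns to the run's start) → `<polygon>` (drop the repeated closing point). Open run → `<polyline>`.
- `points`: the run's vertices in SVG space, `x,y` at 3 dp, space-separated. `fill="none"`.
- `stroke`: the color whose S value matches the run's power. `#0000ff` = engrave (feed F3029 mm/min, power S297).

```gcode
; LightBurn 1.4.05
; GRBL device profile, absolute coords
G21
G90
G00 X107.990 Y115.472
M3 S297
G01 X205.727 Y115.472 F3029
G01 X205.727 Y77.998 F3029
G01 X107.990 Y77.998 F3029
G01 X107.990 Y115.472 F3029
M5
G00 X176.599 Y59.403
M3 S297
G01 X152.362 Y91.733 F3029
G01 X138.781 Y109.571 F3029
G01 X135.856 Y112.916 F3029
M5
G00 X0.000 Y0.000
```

<svg xmlns="http://www.w3.org/2000/svg" width="242.098mm" height="158.844mm" viewBox="0 0 242.098 158.844">
  <polygon points="107.990,43.372 205.727,43.372 205.727,80.846 107.990,80.846" fill="none" stroke="#0000ff"/>
  <polyline points="176.599,99.441 152.362,67.111 138.781,49.273 135.856,45.928" fill="none" stroke="#0000ff"/>
</svg>

Each laser-on run becomes one SVG element. Flip Y back into SVG space with y_svg = 158.844 − y_machine. Every run uses S297, so all elements get stroke `#0000ff` (engrave).

Run 1: The run returns to its start, so emit a `<polygon>` with points (Y-flipped): 107.990,43.372 205.727,43.372 205.727,80.846 107.990,80.846.

Run 2: The run is open, so emit a `<polyline>` with points (Y-flipped): 176.599,99.441 152.362,67.111 138.781,49.273 135.856,45.928.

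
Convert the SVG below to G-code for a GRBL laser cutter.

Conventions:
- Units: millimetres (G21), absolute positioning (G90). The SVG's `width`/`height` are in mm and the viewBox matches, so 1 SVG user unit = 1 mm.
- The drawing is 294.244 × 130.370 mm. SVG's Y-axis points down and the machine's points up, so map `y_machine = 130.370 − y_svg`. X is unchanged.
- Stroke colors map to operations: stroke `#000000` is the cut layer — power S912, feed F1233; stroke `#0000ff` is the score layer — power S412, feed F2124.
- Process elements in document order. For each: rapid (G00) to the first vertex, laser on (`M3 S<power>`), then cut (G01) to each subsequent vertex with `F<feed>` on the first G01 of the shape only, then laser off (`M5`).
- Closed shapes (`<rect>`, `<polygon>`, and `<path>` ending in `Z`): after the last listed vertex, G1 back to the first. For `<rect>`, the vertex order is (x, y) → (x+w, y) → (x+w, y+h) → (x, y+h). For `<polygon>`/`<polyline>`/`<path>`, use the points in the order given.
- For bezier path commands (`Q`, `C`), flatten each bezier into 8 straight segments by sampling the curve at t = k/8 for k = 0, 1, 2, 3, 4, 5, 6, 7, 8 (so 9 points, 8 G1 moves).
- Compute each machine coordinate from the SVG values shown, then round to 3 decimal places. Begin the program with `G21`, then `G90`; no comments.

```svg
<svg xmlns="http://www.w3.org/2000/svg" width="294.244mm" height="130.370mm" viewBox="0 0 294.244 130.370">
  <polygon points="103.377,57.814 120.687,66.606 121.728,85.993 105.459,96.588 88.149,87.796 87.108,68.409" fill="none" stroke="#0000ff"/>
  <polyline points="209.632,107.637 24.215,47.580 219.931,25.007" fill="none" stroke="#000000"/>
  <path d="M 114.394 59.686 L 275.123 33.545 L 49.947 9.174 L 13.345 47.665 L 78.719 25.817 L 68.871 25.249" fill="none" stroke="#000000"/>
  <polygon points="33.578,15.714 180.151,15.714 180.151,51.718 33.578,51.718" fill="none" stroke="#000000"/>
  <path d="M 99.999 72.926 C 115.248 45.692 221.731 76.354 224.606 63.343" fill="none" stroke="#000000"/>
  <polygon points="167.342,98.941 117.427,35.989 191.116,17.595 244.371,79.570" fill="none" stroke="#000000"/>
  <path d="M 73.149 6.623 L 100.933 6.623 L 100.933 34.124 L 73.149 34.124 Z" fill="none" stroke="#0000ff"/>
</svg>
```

G21
G90
G00 X103.377 Y72.556
M3 S412
G01 X120.687 Y63.764 F2124
G01 X121.728 Y44.377
G01 X105.459 Y33.782
G01 X88.149 Y42.574
G01 X87.108 Y61.961
G01 X103.377 Y72.556
M5
G00 X209.632 Y22.733
M3 S912
G01 X24.215 Y82.790 F1233
G01 X219.931 Y105.363
M5
G00 X114.394 Y70.684
M3 S912
G01 X275.123 Y96.825 F1233
G01 X49.947 Y121.196
G01 X13.345 Y82.705
G01 X78.719 Y104.553
G01 X68.871 Y105.121
M5
G00 X33.578 Y114.656
M3 S912
G01 X180.151 Y114.656 F1233
G01 X180.151 Y78.652
G01 X33.578 Y78.652
G01 X33.578 Y114.656
M5
G00 X99.999 Y57.444
M3 S912
G01 X109.613 Y65.141 F1233
G01 X125.498 Y68.601
G01 X145.369 Y69.014
G01 X166.943 Y67.569
G01 X187.937 Y65.458
G01 X206.068 Y63.870
G01 X219.052 Y63.997
G01 X224.606 Y67.027
M5
G00 X167.342 Y31.429
M3 S912
G01 X117.427 Y94.381 F1233
G01 X191.116 Y112.775
G01 X244.371 Y50.800
G01 X167.342 Y31.429
M5
G00 X73.149 Y123.747
M3 S412
G01 X100.933 Y123.747 F2124
G01 X100.933 Y96.246
G01 X73.149 Y96.246
G01 X73.149 Y123.747
M5

viewBox `0 0 294.244 130.370` with mm width/height → 1 unit = 1 mm. Flip: y_m = 130.370 − y_svg.

**Shape 1** — `<polygon>` regular polygon, stroke `#0000ff` → score (S412, F2124). Machine vertices: (103.377,72.556) → (120.687,63.764) → (121.728,44.377) → (105.459,33.782) → (88.149,42.574) → (87.108,61.961) → (103.377,72.556). Closed: final G1 returns to the first vertex.

**Shape 2** — `<polyline>` open polyline, stroke `#000000` → cut (S912, F1233). Machine vertices: (209.632,22.733) → (24.215,82.790) → (219.931,105.363). Open path.

**Shape 3** — `<path>` open polyline, stroke `#000000` → cut (S912, F1233). Machine vertices: (114.394,70.684) → (275.123,96.825) → (49.947,121.196) → (13.345,82.705) → (78.719,104.553) → (68.871,105.121). Open path.

**Shape 4** — `<polygon>` rectangle, stroke `#000000` → cut (S912, F1233). Machine vertices: (33.578,114.656) → (180.151,114.656) → (180.151,78.652) → (33.578,78.652) → (33.578,114.656). Closed: final G1 returns to the first vertex.

**Shape 5** — `<path>` cubic bezier, stroke `#000000` → cut (S912, F1233). Control points (SVG): P0=(99.999,72.926), P1=(115.248,45.692), P2=(221.731,76.354), P3=(224.606,63.343); sampled at t=k/8. Machine vertices: (99.999,57.444) → (109.613,65.141) → (125.498,68.601) → (145.369,69.014) → (166.943,67.569) → (187.937,65.458) → (206.068,63.870) → (219.052,63.997) → (224.606,67.027). Open path.

**Shape 6** — `<polygon>` closed polygon, stroke `#000000` → cut (S912, F1233). Machine vertices: (167.342,31.429) → (117.427,94.381) → (191.116,112.775) → (244.371,50.800) → (167.342,31.429). Closed: final G1 returns to the first vertex.

**Shape 7** — `<path>` rectangle, stroke `#0000ff` → score (S412, F2124). Machine vertices: (73.149,123.747) → (100.933,123.747) → (100.933,96.246) → (73.149,96.246) → (73.149,123.747). Closed: final G1 returns to the first vertex.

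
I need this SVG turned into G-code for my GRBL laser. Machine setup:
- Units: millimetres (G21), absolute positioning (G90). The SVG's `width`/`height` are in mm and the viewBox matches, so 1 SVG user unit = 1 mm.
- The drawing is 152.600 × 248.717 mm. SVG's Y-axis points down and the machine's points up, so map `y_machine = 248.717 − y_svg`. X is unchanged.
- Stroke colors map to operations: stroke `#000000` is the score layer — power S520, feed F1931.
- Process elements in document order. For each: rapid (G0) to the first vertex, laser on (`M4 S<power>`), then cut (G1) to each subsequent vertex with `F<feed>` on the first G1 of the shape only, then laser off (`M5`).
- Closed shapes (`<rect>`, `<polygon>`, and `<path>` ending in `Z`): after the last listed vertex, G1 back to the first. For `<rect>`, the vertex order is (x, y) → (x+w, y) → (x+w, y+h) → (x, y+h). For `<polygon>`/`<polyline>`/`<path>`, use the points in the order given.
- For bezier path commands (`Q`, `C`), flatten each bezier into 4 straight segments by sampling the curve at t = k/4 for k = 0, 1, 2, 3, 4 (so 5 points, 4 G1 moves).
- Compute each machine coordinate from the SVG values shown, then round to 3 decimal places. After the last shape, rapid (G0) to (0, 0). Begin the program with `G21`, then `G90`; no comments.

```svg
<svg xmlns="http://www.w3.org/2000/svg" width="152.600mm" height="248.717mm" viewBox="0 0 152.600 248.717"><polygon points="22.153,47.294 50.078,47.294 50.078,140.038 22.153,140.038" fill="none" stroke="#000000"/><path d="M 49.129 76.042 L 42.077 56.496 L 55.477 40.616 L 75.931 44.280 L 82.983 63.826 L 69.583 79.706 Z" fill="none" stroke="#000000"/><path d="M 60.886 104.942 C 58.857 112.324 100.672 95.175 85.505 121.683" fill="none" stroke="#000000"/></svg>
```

G21
G90
G0 X22.153 Y201.423
M4 S520
G1 X50.078 Y201.423 F1931
G1 X50.078 Y108.679
G1 X22.153 Y108.679
G1 X22.153 Y201.423
M5
G0 X49.129 Y172.675
M4 S520
G1 X42.077 Y192.221 F1931
G1 X55.477 Y208.101
G1 X75.931 Y204.437
G1 X82.983 Y184.891
G1 X69.583 Y169.011
G1 X49.129 Y172.675
M5
G0 X60.886 Y143.775
M4 S520
G1 X66.010 Y141.773 F1931
G1 X78.122 Y142.577
G1 X87.772 Y139.795
G1 X85.505 Y127.034
M5
G0 X0.000 Y0.000

viewBox `0 0 152.600 248.717` with mm width/height → 1 unit = 1 mm. Flip: y_m = 248.717 − y_svg.

**Shape 1** — `<polygon>` rectangle, stroke `#000000` → score (S520, F1931). Machine vertices: (22.153,201.423) → (50.078,201.423) → (50.078,108.679) → (22.153,108.679) → (22.153,201.423). Closed: final G1 returns to the first vertex.

**Shape 2** — `<path>` regular polygon, stroke `#000000` → score (S520, F1931). Machine vertices: (49.129,172.675) → (42.077,192.221) → (55.477,208.101) → (75.931,204.437) → (82.983,184.891) → (69.583,169.011) → (49.129,172.675). Closed: final G1 returns to the first vertex.

**Shape 3** — `<path>` cubic bezier, stroke `#000000` → score (S520, F1931). Control points (SVG): P0=(60.886,104.942), P1=(58.857,112.324), P2=(100.672,95.175), P3=(85.505,121.683); sampled at t=k/4. Machine vertices: (60.886,143.775) → (66.010,141.773) → (78.122,142.577) → (87.772,139.795) → (85.505,127.034). Open path.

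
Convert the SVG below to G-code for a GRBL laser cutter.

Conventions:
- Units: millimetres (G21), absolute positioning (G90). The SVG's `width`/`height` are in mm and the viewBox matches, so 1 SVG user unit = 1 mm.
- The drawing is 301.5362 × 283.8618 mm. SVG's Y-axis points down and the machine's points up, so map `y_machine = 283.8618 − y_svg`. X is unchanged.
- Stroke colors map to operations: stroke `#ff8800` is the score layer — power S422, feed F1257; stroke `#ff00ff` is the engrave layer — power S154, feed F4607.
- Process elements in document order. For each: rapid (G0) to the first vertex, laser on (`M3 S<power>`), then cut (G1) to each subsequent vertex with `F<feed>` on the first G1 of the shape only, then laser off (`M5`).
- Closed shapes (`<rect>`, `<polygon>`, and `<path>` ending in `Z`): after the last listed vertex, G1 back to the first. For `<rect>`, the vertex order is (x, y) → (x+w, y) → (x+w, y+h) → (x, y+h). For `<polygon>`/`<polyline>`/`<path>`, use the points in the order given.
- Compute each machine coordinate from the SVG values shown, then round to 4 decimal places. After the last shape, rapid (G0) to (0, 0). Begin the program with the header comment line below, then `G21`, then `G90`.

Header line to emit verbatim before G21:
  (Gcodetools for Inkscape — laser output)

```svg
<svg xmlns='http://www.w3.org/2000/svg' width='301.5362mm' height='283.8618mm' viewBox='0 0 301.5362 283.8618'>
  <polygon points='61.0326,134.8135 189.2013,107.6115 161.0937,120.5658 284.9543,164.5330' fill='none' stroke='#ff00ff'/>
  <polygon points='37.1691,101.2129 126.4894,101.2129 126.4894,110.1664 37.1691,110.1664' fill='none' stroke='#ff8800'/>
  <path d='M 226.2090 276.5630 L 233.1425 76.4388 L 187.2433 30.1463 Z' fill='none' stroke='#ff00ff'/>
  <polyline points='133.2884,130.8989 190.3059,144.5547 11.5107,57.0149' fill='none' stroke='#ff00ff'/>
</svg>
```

(Gcodetools for Inkscape — laser output)
G21
G90
G0 X61.0326 Y149.0483
M3 S154
G1 X189.2013 Y176.2503 F4607
G1 X161.0937 Y163.2960
G1 X284.9543 Y119.3288
G1 X61.0326 Y149.0483
M5
G0 X37.1691 Y182.6489
M3 S422
G1 X126.4894 Y182.6489 F1257
G1 X126.4894 Y173.6954
G1 X37.1691 Y173.6954
G1 X37.1691 Y182.6489
M5
G0 X226.2090 Y7.2988
M3 S154
G1 X233.1425 Y207.4230 F4607
G1 X187.2433 Y253.7155
G1 X226.2090 Y7.2988
M5
G0 X133.2884 Y152.9629
M3 S154
G1 X190.3059 Y139.3071 F4607
G1 X11.5107 Y226.8469
M5
G0 X0.0000 Y0.0000

Since the viewBox matches the mm dimensions, user units are millimetres directly. The only transform is the Y-flip y_m = 283.8618 − y_svg.

Shape 1 is a closed polygon drawn with `<polygon>`. Its stroke #ff00ff means engrave at S154, F4607. After flipping Y the toolpath is (61.0326,149.0483) → (189.2013,176.2503) → (161.0937,163.2960) → (284.9543,119.3288) → (61.0326,149.0483), returning to the start.

Shape 2 is a rectangle drawn with `<polygon>`. Its stroke #ff8800 means score at S422, F1257. After flipping Y the toolpath is (37.1691,182.6489) → (126.4894,182.6489) → (126.4894,173.6954) → (37.1691,173.6954) → (37.1691,182.6489), returning to the start.

Shape 3 is a closed polygon drawn with `<path>`. Its stroke #ff00ff means engrave at S154, F4607. After flipping Y the toolpath is (226.2090,7.2988) → (233.1425,207.4230) → (187.2433,253.7155) → (226.2090,7.2988), returning to the start.

Shape 4 is a open polyline drawn with `<polyline>`. Its stroke #ff00ff means engrave at S154, F4607. After flipping Y the toolpath is (133.2884,152.9629) → (190.3059,139.3071) → (11.5107,226.8469).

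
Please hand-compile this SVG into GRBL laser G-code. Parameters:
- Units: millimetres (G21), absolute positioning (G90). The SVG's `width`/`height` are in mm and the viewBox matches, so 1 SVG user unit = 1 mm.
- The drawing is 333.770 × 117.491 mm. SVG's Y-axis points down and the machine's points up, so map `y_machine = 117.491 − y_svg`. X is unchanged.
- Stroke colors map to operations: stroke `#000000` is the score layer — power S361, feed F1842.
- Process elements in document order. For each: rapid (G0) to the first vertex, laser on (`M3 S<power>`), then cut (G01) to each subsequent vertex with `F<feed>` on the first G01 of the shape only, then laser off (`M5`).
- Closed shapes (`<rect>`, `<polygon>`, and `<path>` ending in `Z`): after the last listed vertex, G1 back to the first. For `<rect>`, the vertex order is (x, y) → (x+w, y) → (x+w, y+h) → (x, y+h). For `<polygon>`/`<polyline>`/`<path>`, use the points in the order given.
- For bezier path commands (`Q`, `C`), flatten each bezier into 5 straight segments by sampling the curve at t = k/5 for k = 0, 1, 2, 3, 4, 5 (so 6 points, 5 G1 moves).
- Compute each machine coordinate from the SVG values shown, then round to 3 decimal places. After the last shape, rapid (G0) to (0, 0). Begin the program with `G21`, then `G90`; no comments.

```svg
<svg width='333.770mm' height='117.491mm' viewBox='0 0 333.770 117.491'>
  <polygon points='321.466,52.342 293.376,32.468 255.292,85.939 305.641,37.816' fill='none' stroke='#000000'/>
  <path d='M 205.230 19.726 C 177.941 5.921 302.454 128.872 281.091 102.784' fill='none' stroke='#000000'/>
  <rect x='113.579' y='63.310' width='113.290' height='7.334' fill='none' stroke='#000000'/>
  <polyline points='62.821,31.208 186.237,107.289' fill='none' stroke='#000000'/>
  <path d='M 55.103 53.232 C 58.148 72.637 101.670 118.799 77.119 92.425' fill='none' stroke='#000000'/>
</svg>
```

G21
G90
G0 X321.466 Y65.149
M3 S361
G01 X293.376 Y85.023 F1842
G01 X255.292 Y31.552
G01 X305.641 Y79.675
G01 X321.466 Y65.149
M5
G0 X205.230 Y97.765
M3 S361
G01 X204.691 Y91.924 F1842
G01 X226.297 Y66.979
G01 X255.758 Y36.649
G01 X278.785 Y14.653
G01 X281.091 Y14.707
M5
G0 X113.579 Y54.181
M3 S361
G01 X226.869 Y54.181 F1842
G01 X226.869 Y46.847
G01 X113.579 Y46.847
G01 X113.579 Y54.181
M5
G0 X62.821 Y86.283
M3 S361
G01 X186.237 Y10.202 F1842
M5
G0 X55.103 Y64.259
M3 S361
G01 X60.919 Y50.200 F1842
G01 X71.239 Y34.484
G01 X80.852 Y21.880
G01 X84.549 Y17.152
G01 X77.119 Y25.066
M5
G0 X0.000 Y0.000

Since the viewBox matches the mm dimensions, user units are millimetres directly. The only transform is the Y-flip y_m = 117.491 − y_svg.

Shape 1 is a closed polygon drawn with `<polygon>`. Its stroke #000000 means score at S361, F1842. After flipping Y the toolpath is (321.466,65.149) → (293.376,85.023) → (255.292,31.552) → (305.641,79.675) → (321.466,65.149), returning to the start.

Shape 2 is a cubic bezier drawn with `<path>`. Its stroke #000000 means score at S361, F1842. After flipping Y the toolpath is (205.230,97.765) → (204.691,91.924) → (226.297,66.979) → (255.758,36.649) → (278.785,14.653) → (281.091,14.707).

Shape 3 is a rectangle drawn with `<rect>`. Its stroke #000000 means score at S361, F1842. After flipping Y the toolpath is (113.579,54.181) → (226.869,54.181) → (226.869,46.847) → (113.579,46.847) → (113.579,54.181), returning to the start.

Shape 4 is a line segment drawn with `<polyline>`. Its stroke #000000 means score at S361, F1842. After flipping Y the toolpath is (62.821,86.283) → (186.237,10.202).

Shape 5 is a cubic bezier drawn with `<path>`. Its stroke #000000 means score at S361, F1842. After flipping Y the toolpath is (55.103,64.259) → (60.919,50.200) → (71.239,34.484) → (80.852,21.880) → (84.549,17.152) → (77.119,25.066).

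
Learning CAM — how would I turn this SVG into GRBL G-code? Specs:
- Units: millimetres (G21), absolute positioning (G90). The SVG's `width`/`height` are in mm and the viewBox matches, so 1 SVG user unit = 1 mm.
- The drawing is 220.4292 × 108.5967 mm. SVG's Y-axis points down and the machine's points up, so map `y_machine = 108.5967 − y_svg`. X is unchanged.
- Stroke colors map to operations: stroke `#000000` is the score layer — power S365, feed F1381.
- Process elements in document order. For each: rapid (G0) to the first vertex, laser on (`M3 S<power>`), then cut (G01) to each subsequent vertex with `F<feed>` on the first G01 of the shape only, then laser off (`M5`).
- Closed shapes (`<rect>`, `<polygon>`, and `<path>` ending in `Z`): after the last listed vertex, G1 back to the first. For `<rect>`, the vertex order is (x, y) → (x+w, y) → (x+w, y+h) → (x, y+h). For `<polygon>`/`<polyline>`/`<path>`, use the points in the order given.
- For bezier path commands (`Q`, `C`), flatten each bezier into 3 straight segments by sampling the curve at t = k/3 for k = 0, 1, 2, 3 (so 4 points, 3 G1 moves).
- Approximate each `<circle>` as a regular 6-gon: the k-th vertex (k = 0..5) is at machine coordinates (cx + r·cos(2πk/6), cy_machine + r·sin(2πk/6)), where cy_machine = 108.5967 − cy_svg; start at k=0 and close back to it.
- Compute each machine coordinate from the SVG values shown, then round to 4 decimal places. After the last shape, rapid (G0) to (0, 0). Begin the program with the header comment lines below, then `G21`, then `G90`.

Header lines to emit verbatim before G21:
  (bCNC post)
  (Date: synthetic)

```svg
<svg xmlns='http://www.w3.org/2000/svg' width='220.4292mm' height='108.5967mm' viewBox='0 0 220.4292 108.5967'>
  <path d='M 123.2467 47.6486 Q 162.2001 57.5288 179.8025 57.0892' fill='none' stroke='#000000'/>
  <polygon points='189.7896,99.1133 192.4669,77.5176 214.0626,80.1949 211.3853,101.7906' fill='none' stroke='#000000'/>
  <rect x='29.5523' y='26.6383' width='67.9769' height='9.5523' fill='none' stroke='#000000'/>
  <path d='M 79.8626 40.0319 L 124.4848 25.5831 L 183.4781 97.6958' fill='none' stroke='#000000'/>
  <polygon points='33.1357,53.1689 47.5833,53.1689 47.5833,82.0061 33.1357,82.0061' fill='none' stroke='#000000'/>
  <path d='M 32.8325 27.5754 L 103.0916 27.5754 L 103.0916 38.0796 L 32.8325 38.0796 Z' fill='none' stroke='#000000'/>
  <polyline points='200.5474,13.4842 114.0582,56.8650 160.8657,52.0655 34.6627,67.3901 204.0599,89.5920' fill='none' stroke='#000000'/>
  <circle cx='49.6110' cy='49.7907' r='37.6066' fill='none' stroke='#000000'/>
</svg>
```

(bCNC post)
(Date: synthetic)
G21
G90
G0 X123.2467 Y60.9481
M3 S365
G01 X146.8433 Y55.5079 F1381
G01 X165.6952 Y52.3611
G01 X179.8025 Y51.5075
M5
G0 X189.7896 Y9.4834
M3 S365
G01 X192.4669 Y31.0791 F1381
G01 X214.0626 Y28.4018
G01 X211.3853 Y6.8061
G01 X189.7896 Y9.4834
M5
G0 X29.5523 Y81.9584
M3 S365
G01 X97.5292 Y81.9584 F1381
G01 X97.5292 Y72.4061
G01 X29.5523 Y72.4061
G01 X29.5523 Y81.9584
M5
G0 X79.8626 Y68.5648
M3 S365
G01 X124.4848 Y83.0136 F1381
G01 X183.4781 Y10.9009
M5
G0 X33.1357 Y55.4278
M3 S365
G01 X47.5833 Y55.4278 F1381
G01 X47.5833 Y26.5906
G01 X33.1357 Y26.5906
G01 X33.1357 Y55.4278
M5
G0 X32.8325 Y81.0213
M3 S365
G01 X103.0916 Y81.0213 F1381
G01 X103.0916 Y70.5171
G01 X32.8325 Y70.5171
G01 X32.8325 Y81.0213
M5
G0 X200.5474 Y95.1125
M3 S365
G01 X114.0582 Y51.7317 F1381
G01 X160.8657 Y56.5312
G01 X34.6627 Y41.2066
G01 X204.0599 Y19.0047
M5
G0 X87.2176 Y58.8060
M3 S365
G01 X68.4143 Y91.3743 F1381
G01 X30.8077 Y91.3743
G01 X12.0044 Y58.8060
G01 X30.8077 Y26.2377
G01 X68.4143 Y26.2377
G01 X87.2176 Y58.8060
M5
G0 X0.0000 Y0.0000

viewBox `0 0 220.4292 108.5967` with mm width/height → 1 unit = 1 mm. Flip: y_m = 108.5967 − y_svg.

**Shape 1** — `<path>` quadratic bezier, stroke `#000000` → score (S365, F1381). Control points (SVG): P0=(123.2467,47.6486), P1=(162.2001,57.5288), P2=(179.8025,57.0892); sampled at t=k/3. Machine vertices: (123.2467,60.9481) → (146.8433,55.5079) → (165.6952,52.3611) → (179.8025,51.5075). Open path.

**Shape 2** — `<polygon>` regular polygon, stroke `#000000` → score (S365, F1381). Machine vertices: (189.7896,9.4834) → (192.4669,31.0791) → (214.0626,28.4018) → (211.3853,6.8061) → (189.7896,9.4834). Closed: final G1 returns to the first vertex.

**Shape 3** — `<rect>` rectangle, stroke `#000000` → score (S365, F1381). Machine vertices: (29.5523,81.9584) → (97.5292,81.9584) → (97.5292,72.4061) → (29.5523,72.4061) → (29.5523,81.9584). Closed: final G1 returns to the first vertex.

**Shape 4** — `<path>` open polyline, stroke `#000000` → score (S365, F1381). Machine vertices: (79.8626,68.5648) → (124.4848,83.0136) → (183.4781,10.9009). Open path.

**Shape 5** — `<polygon>` rectangle, stroke `#000000` → score (S365, F1381). Machine vertices: (33.1357,55.4278) → (47.5833,55.4278) → (47.5833,26.5906) → (33.1357,26.5906) → (33.1357,55.4278). Closed: final G1 returns to the first vertex.

**Shape 6** — `<path>` rectangle, stroke `#000000` → score (S365, F1381). Machine vertices: (32.8325,81.0213) → (103.0916,81.0213) → (103.0916,70.5171) → (32.8325,70.5171) → (32.8325,81.0213). Closed: final G1 returns to the first vertex.

**Shape 7** — `<polyline>` open polyline, stroke `#000000` → score (S365, F1381). Machine vertices: (200.5474,95.1125) → (114.0582,51.7317) → (160.8657,56.5312) → (34.6627,41.2066) → (204.0599,19.0047). Open path.

**Shape 8** — `<circle>` circle, stroke `#000000` → score (S365, F1381). Machine vertices: (87.2176,58.8060) → (68.4143,91.3743) → (30.8077,91.3743) → (12.0044,58.8060) → (30.8077,26.2377) → (68.4143,26.2377) → (87.2176,58.8060). Closed: final G1 returns to the first vertex.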